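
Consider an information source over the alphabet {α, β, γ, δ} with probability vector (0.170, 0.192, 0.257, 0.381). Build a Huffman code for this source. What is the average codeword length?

1.981 bits/symbol

Repeatedly combine the two least-probable nodes; the expected code length is the sum of the merged weights.
merge 17/100 + 24/125 → 181/500
merge 257/1000 + 181/500 → 619/1000
merge 381/1000 + 619/1000 → 1
L = 181/500 + 619/1000 + 1 = 1981/1000 = 1.981 bits/symbol.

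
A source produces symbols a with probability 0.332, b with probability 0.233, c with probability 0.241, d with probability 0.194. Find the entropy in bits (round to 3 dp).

H = −Σ pᵢ log₂ pᵢ.
−0.332·log₂(0.332) = 0.5281
−0.233·log₂(0.233) = 0.4897
−0.241·log₂(0.241) = 0.4947
−0.194·log₂(0.194) = 0.4590
Sum ≈ 1.9715 → 1.972 bits.

1.972 bits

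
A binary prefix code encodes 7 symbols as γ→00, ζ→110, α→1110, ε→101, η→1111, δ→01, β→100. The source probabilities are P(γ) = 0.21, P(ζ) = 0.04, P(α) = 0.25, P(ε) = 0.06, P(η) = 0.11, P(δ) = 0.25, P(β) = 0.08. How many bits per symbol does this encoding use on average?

2.9 bits/symbol

L̄ = Σ pᵢ·ℓᵢ = 0.21·2 + 0.04·3 + 0.25·4 + 0.06·3 + 0.11·4 + 0.25·2 + 0.08·3 = 2.9 bits/symbol.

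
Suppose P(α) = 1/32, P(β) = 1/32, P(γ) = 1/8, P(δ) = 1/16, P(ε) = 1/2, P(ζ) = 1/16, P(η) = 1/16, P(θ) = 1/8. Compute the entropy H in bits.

Each probability is a power of 1/2, so log₂(1/p) is an integer.
H = Σ p·log₂(1/p) = 1/32·5 + 1/32·5 + 1/8·3 + 1/16·4 + 1/2·1 + 1/16·4 + 1/16·4 + 1/8·3 = 2.3125 bits.

2.3125 bits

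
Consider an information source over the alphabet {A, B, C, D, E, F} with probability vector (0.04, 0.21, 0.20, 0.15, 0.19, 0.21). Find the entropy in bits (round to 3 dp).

H = −Σ pᵢ log₂ pᵢ.
−0.04·log₂(0.04) = 0.1858
−0.21·log₂(0.21) = 0.4728
−0.20·log₂(0.20) = 0.4644
−0.15·log₂(0.15) = 0.4105
−0.19·log₂(0.19) = 0.4552
−0.21·log₂(0.21) = 0.4728
Sum ≈ 2.4616 → 2.462 bits.

2.462 bits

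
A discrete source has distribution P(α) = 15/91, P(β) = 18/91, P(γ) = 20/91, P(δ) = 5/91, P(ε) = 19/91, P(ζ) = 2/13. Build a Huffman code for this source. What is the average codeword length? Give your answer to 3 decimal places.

Repeatedly combine the two least-probable nodes; the expected code length is the sum of the merged weights.
merge 5/91 + 2/13 → 19/91
merge 15/91 + 18/91 → 33/91
merge 19/91 + 19/91 → 38/91
merge 20/91 + 33/91 → 53/91
merge 38/91 + 53/91 → 1
L = 19/91 + 33/91 + 38/91 + 53/91 + 1 = 18/7 ≈ 2.571 bits/symbol.

2.571 bits/symbol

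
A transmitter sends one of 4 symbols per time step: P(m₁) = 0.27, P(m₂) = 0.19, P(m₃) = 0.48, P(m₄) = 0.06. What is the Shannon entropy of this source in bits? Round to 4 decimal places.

H = −Σ pᵢ log₂ pᵢ.
−0.27·log₂(0.27) = 0.5100
−0.19·log₂(0.19) = 0.4552
−0.48·log₂(0.48) = 0.5083
−0.06·log₂(0.06) = 0.2435
Sum ≈ 1.7171 → 1.7171 bits.

1.7171 bits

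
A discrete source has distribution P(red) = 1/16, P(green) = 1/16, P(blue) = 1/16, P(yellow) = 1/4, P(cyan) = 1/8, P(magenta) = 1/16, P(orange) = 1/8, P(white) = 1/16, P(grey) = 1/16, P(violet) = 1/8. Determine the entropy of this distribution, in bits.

3.125 bits

Each probability is a power of 1/2, so log₂(1/p) is an integer.
H = Σ p·log₂(1/p) = 1/16·4 + 1/16·4 + 1/16·4 + 1/4·2 + 1/8·3 + 1/16·4 + 1/8·3 + 1/16·4 + 1/16·4 + 1/8·3 = 3.125 bits.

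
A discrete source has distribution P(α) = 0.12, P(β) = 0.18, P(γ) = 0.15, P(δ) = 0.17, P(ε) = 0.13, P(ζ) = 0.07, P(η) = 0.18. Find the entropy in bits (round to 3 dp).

2.754 bits

H = −Σ pᵢ log₂ pᵢ.
−0.12·log₂(0.12) = 0.3671
−0.18·log₂(0.18) = 0.4453
−0.15·log₂(0.15) = 0.4105
−0.17·log₂(0.17) = 0.4346
−0.13·log₂(0.13) = 0.3826
−0.07·log₂(0.07) = 0.2686
−0.18·log₂(0.18) = 0.4453
Sum ≈ 2.7540 → 2.754 bits.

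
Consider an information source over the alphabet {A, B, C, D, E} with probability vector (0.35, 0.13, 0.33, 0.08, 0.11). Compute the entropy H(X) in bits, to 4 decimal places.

H = −Σ pᵢ log₂ pᵢ.
−0.35·log₂(0.35) = 0.5301
−0.13·log₂(0.13) = 0.3826
−0.33·log₂(0.33) = 0.5278
−0.08·log₂(0.08) = 0.2915
−0.11·log₂(0.11) = 0.3503
Sum ≈ 2.0824 → 2.0824 bits.

2.0824 bits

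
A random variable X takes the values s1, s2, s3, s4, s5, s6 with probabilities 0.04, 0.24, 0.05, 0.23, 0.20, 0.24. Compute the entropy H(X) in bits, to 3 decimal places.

2.342 bits

H = −Σ pᵢ log₂ pᵢ.
−0.04·log₂(0.04) = 0.1858
−0.24·log₂(0.24) = 0.4941
−0.05·log₂(0.05) = 0.2161
−0.23·log₂(0.23) = 0.4877
−0.20·log₂(0.20) = 0.4644
−0.24·log₂(0.24) = 0.4941
Sum ≈ 2.3422 → 2.342 bits.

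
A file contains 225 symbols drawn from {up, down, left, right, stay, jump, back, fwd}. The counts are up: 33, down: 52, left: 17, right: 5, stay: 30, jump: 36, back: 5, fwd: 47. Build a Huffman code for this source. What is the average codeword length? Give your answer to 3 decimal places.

2.724 bits/symbol

Probabilities are the counts divided by 225.
Repeatedly combine the two least-probable nodes; the expected code length is the sum of the merged weights.
merge 1/45 + 1/45 → 2/45
merge 2/45 + 17/225 → 3/25
merge 3/25 + 2/15 → 19/75
merge 11/75 + 4/25 → 23/75
merge 47/225 + 52/225 → 11/25
merge 19/75 + 23/75 → 14/25
merge 11/25 + 14/25 → 1
L = 2/45 + 3/25 + 19/75 + 23/75 + 11/25 + 14/25 + 1 = 613/225 ≈ 2.724 bits/symbol.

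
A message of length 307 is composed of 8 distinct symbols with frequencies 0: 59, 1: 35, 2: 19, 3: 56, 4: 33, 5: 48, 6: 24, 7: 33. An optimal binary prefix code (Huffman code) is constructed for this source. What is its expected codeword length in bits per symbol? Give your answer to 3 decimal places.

2.948 bits/symbol

Probabilities are the counts divided by 307.
Repeatedly combine the two least-probable nodes; the expected code length is the sum of the merged weights.
merge 19/307 + 24/307 → 43/307
merge 33/307 + 33/307 → 66/307
merge 35/307 + 43/307 → 78/307
merge 48/307 + 56/307 → 104/307
merge 59/307 + 66/307 → 125/307
merge 78/307 + 104/307 → 182/307
merge 125/307 + 182/307 → 1
L = 43/307 + 66/307 + 78/307 + 104/307 + 125/307 + 182/307 + 1 = 905/307 ≈ 2.948 bits/symbol.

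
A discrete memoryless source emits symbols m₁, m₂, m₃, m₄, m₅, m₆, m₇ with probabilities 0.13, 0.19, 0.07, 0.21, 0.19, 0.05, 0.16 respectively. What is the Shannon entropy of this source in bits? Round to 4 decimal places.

2.6736 bits

H = −Σ pᵢ log₂ pᵢ.
−0.13·log₂(0.13) = 0.3826
−0.19·log₂(0.19) = 0.4552
−0.07·log₂(0.07) = 0.2686
−0.21·log₂(0.21) = 0.4728
−0.19·log₂(0.19) = 0.4552
−0.05·log₂(0.05) = 0.2161
−0.16·log₂(0.16) = 0.4230
Sum ≈ 2.6736 → 2.6736 bits.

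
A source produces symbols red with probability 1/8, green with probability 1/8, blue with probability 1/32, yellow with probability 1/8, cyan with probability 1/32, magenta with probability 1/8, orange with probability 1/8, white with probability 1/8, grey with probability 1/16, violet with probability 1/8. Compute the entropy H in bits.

3.1875 bits

Each probability is a power of 1/2, so log₂(1/p) is an integer.
H = Σ p·log₂(1/p) = 1/8·3 + 1/8·3 + 1/32·5 + 1/8·3 + 1/32·5 + 1/8·3 + 1/8·3 + 1/8·3 + 1/16·4 + 1/8·3 = 3.1875 bits.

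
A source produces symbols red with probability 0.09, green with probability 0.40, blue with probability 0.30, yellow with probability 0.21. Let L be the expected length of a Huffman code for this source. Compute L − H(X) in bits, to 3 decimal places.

Entropy H = −Σ p log₂ p ≈ 1.8353 bits.
Huffman merges: 9/100+21/100→3/10; 3/10+3/10→3/5; 2/5+3/5→1. L = 19/10 ≈ 1.9000.
L − H = 1.9000 − 1.8353 = 0.065 bits.

0.065 bits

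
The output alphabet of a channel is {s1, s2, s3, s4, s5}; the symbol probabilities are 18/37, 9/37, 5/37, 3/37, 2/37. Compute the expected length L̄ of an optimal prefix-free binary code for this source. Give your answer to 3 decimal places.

1.919 bits/symbol

Repeatedly combine the two least-probable nodes; the expected code length is the sum of the merged weights.
merge 2/37 + 3/37 → 5/37
merge 5/37 + 5/37 → 10/37
merge 9/37 + 10/37 → 19/37
merge 18/37 + 19/37 → 1
L = 5/37 + 10/37 + 19/37 + 1 = 71/37 ≈ 1.919 bits/symbol.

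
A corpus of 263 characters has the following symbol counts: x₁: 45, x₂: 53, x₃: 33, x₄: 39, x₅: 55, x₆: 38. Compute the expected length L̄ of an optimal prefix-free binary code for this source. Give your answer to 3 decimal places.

2.589 bits/symbol

Probabilities are the counts divided by 263.
Repeatedly combine the two least-probable nodes; the expected code length is the sum of the merged weights.
merge 33/263 + 38/263 → 71/263
merge 39/263 + 45/263 → 84/263
merge 53/263 + 55/263 → 108/263
merge 71/263 + 84/263 → 155/263
merge 108/263 + 155/263 → 1
L = 71/263 + 84/263 + 108/263 + 155/263 + 1 = 681/263 ≈ 2.589 bits/symbol.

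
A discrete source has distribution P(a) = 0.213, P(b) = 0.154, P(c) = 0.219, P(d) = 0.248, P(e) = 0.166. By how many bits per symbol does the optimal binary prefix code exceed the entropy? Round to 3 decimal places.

Entropy H = −Σ p log₂ p ≈ 2.2996 bits.
Huffman merges: 77/500+83/500→8/25; 213/1000+219/1000→54/125; 31/125+8/25→71/125; 54/125+71/125→1. L = 58/25 ≈ 2.3200.
L − H = 2.3200 − 2.2996 = 0.020 bits.

0.020 bits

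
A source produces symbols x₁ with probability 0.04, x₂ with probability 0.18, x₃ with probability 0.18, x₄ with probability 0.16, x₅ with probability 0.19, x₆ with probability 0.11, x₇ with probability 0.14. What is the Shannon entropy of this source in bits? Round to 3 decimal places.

2.702 bits

H = −Σ pᵢ log₂ pᵢ.
−0.04·log₂(0.04) = 0.1858
−0.18·log₂(0.18) = 0.4453
−0.18·log₂(0.18) = 0.4453
−0.16·log₂(0.16) = 0.4230
−0.19·log₂(0.19) = 0.4552
−0.11·log₂(0.11) = 0.3503
−0.14·log₂(0.14) = 0.3971
Sum ≈ 2.7020 → 2.702 bits.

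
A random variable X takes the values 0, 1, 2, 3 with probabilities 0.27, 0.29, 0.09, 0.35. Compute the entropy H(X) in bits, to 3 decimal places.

1.871 bits

H = −Σ pᵢ log₂ pᵢ.
−0.27·log₂(0.27) = 0.5100
−0.29·log₂(0.29) = 0.5179
−0.09·log₂(0.09) = 0.3127
−0.35·log₂(0.35) = 0.5301
Sum ≈ 1.8707 → 1.871 bits.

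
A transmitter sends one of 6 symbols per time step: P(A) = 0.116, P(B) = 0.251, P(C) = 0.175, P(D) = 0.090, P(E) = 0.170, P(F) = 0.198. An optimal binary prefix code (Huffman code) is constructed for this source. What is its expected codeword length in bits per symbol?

2.551 bits/symbol

Repeatedly combine the two least-probable nodes; the expected code length is the sum of the merged weights.
merge 9/100 + 29/250 → 103/500
merge 17/100 + 7/40 → 69/200
merge 99/500 + 103/500 → 101/250
merge 251/1000 + 69/200 → 149/250
merge 101/250 + 149/250 → 1
L = 103/500 + 69/200 + 101/250 + 149/250 + 1 = 2551/1000 = 2.551 bits/symbol.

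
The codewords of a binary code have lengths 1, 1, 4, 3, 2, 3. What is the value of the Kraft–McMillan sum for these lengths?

1.5625

With common denominator 2^4 = 16: Σ 2^(−ℓᵢ) = 8/16 + 8/16 + 1/16 + 2/16 + 4/16 + 2/16 = 25/16 = 1.5625.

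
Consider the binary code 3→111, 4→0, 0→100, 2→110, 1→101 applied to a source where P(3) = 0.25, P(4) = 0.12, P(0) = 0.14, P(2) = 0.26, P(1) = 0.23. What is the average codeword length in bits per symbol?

2.76 bits/symbol

L̄ = Σ pᵢ·ℓᵢ = 0.25·3 + 0.12·1 + 0.14·3 + 0.26·3 + 0.23·3 = 2.76 bits/symbol.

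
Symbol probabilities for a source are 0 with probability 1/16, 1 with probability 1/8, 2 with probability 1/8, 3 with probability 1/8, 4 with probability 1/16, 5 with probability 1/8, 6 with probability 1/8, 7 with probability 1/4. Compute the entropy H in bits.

2.875 bits

Each probability is a power of 1/2, so log₂(1/p) is an integer.
H = Σ p·log₂(1/p) = 1/16·4 + 1/8·3 + 1/8·3 + 1/8·3 + 1/16·4 + 1/8·3 + 1/8·3 + 1/4·2 = 2.875 bits.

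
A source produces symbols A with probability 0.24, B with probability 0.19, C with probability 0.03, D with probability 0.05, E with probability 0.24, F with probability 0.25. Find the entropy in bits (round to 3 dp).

H = −Σ pᵢ log₂ pᵢ.
−0.24·log₂(0.24) = 0.4941
−0.19·log₂(0.19) = 0.4552
−0.03·log₂(0.03) = 0.1518
−0.05·log₂(0.05) = 0.2161
−0.24·log₂(0.24) = 0.4941
−0.25·log₂(0.25) = 0.5000
Sum ≈ 2.3114 → 2.311 bits.

2.311 bits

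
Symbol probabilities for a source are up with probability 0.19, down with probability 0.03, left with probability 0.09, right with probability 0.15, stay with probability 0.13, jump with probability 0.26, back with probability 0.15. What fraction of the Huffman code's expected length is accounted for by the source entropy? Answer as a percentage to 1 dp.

98.5%

Entropy H = −Σ p log₂ p ≈ 2.6287 bits.
Huffman merges: 3/100+9/100→3/25; 3/25+13/100→1/4; 3/20+3/20→3/10; 19/100+1/4→11/25; 13/50+3/10→14/25; 11/25+14/25→1. L = 267/100 ≈ 2.6700.
Efficiency = H/L = 2.6287/2.6700 = 98.5%.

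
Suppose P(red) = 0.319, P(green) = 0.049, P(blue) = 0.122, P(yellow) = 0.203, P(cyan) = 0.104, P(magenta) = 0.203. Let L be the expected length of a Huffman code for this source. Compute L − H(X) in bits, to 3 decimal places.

0.045 bits

Entropy H = −Σ p log₂ p ≈ 2.3829 bits.
Huffman merges: 49/1000+13/125→153/1000; 61/500+153/1000→11/40; 203/1000+203/1000→203/500; 11/40+319/1000→297/500; 203/500+297/500→1. L = 607/250 ≈ 2.4280.
L − H = 2.4280 − 2.3829 = 0.045 bits.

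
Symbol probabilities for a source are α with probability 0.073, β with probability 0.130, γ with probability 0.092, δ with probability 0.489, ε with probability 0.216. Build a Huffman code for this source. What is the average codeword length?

Repeatedly combine the two least-probable nodes; the expected code length is the sum of the merged weights.
merge 73/1000 + 23/250 → 33/200
merge 13/100 + 33/200 → 59/200
merge 27/125 + 59/200 → 511/1000
merge 489/1000 + 511/1000 → 1
L = 33/200 + 59/200 + 511/1000 + 1 = 1971/1000 = 1.971 bits/symbol.

1.971 bits/symbol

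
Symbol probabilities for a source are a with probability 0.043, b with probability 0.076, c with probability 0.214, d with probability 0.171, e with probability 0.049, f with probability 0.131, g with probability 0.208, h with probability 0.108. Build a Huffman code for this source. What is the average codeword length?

2.838 bits/symbol

Repeatedly combine the two least-probable nodes; the expected code length is the sum of the merged weights.
merge 43/1000 + 49/1000 → 23/250
merge 19/250 + 23/250 → 21/125
merge 27/250 + 131/1000 → 239/1000
merge 21/125 + 171/1000 → 339/1000
merge 26/125 + 107/500 → 211/500
merge 239/1000 + 339/1000 → 289/500
merge 211/500 + 289/500 → 1
L = 23/250 + 21/125 + 239/1000 + 339/1000 + 211/500 + 289/500 + 1 = 1419/500 = 2.838 bits/symbol.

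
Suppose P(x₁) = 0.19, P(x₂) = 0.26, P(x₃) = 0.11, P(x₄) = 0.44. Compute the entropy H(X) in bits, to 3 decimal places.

1.832 bits

H = −Σ pᵢ log₂ pᵢ.
−0.19·log₂(0.19) = 0.4552
−0.26·log₂(0.26) = 0.5053
−0.11·log₂(0.11) = 0.3503
−0.44·log₂(0.44) = 0.5211
Sum ≈ 1.8319 → 1.832 bits.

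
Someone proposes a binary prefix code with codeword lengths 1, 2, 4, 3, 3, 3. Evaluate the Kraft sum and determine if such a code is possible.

1.1875; no

With common denominator 2^4 = 16: Σ 2^(−ℓᵢ) = 8/16 + 4/16 + 1/16 + 2/16 + 2/16 + 2/16 = 19/16 = 1.1875.
Kraft's inequality requires Σ ≤ 1; here Σ = 1.1875 > 1, so no such prefix code exists.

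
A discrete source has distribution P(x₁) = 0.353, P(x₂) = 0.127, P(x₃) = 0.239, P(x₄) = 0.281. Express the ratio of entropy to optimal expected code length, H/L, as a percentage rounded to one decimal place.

95.8%

Entropy H = −Σ p log₂ p ≈ 1.9165 bits.
Huffman merges: 127/1000+239/1000→183/500; 281/1000+353/1000→317/500; 183/500+317/500→1. L = 2 ≈ 2.0000.
Efficiency = H/L = 1.9165/2.0000 = 95.8%.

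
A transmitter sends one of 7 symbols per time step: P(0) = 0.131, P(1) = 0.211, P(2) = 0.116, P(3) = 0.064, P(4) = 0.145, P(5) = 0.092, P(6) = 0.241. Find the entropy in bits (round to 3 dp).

2.687 bits

H = −Σ pᵢ log₂ pᵢ.
−0.131·log₂(0.131) = 0.3841
−0.211·log₂(0.211) = 0.4736
−0.116·log₂(0.116) = 0.3605
−0.064·log₂(0.064) = 0.2538
−0.145·log₂(0.145) = 0.4040
−0.092·log₂(0.092) = 0.3167
−0.241·log₂(0.241) = 0.4947
Sum ≈ 2.6875 → 2.687 bits.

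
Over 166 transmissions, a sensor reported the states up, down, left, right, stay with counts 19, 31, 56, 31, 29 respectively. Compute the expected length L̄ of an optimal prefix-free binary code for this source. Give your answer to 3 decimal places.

2.289 bits/symbol

Probabilities are the counts divided by 166.
Repeatedly combine the two least-probable nodes; the expected code length is the sum of the merged weights.
merge 19/166 + 29/166 → 24/83
merge 31/166 + 31/166 → 31/83
merge 24/83 + 28/83 → 52/83
merge 31/83 + 52/83 → 1
L = 24/83 + 31/83 + 52/83 + 1 = 190/83 ≈ 2.289 bits/symbol.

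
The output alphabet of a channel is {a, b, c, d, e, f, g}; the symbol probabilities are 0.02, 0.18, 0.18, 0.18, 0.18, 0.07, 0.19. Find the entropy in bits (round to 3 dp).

H = −Σ pᵢ log₂ pᵢ.
−0.02·log₂(0.02) = 0.1129
−0.18·log₂(0.18) = 0.4453
−0.18·log₂(0.18) = 0.4453
−0.18·log₂(0.18) = 0.4453
−0.18·log₂(0.18) = 0.4453
−0.07·log₂(0.07) = 0.2686
−0.19·log₂(0.19) = 0.4552
Sum ≈ 2.6179 → 2.618 bits.

2.618 bits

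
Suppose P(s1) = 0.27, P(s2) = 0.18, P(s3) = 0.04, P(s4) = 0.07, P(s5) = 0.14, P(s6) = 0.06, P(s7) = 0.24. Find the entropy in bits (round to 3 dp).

H = −Σ pᵢ log₂ pᵢ.
−0.27·log₂(0.27) = 0.5100
−0.18·log₂(0.18) = 0.4453
−0.04·log₂(0.04) = 0.1858
−0.07·log₂(0.07) = 0.2686
−0.14·log₂(0.14) = 0.3971
−0.06·log₂(0.06) = 0.2435
−0.24·log₂(0.24) = 0.4941
Sum ≈ 2.5444 → 2.544 bits.

2.544 bits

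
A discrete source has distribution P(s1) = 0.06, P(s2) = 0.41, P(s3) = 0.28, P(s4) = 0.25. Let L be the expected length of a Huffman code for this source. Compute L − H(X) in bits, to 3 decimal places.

Entropy H = −Σ p log₂ p ≈ 1.7851 bits.
Huffman merges: 3/50+1/4→31/100; 7/25+31/100→59/100; 41/100+59/100→1. L = 19/10 ≈ 1.9000.
L − H = 1.9000 − 1.7851 = 0.115 bits.

0.115 bits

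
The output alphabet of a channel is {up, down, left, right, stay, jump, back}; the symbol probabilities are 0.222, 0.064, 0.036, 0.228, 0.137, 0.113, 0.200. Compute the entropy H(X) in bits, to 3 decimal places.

H = −Σ pᵢ log₂ pᵢ.
−0.222·log₂(0.222) = 0.4820
−0.064·log₂(0.064) = 0.2538
−0.036·log₂(0.036) = 0.1727
−0.228·log₂(0.228) = 0.4863
−0.137·log₂(0.137) = 0.3929
−0.113·log₂(0.113) = 0.3555
−0.200·log₂(0.200) = 0.4644
Sum ≈ 2.6075 → 2.608 bits.

2.608 bits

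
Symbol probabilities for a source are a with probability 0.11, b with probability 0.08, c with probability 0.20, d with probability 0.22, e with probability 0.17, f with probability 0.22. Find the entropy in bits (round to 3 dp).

H = −Σ pᵢ log₂ pᵢ.
−0.11·log₂(0.11) = 0.3503
−0.08·log₂(0.08) = 0.2915
−0.20·log₂(0.20) = 0.4644
−0.22·log₂(0.22) = 0.4806
−0.17·log₂(0.17) = 0.4346
−0.22·log₂(0.22) = 0.4806
Sum ≈ 2.5019 → 2.502 bits.

2.502 bits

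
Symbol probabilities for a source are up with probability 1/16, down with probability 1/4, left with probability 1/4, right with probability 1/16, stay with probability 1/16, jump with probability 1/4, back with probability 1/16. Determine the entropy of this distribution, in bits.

Each probability is a power of 1/2, so log₂(1/p) is an integer.
H = Σ p·log₂(1/p) = 1/16·4 + 1/4·2 + 1/4·2 + 1/16·4 + 1/16·4 + 1/4·2 + 1/16·4 = 2.5 bits.

2.5 bits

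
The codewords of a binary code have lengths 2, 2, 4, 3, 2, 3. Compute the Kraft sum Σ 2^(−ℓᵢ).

With common denominator 2^4 = 16: Σ 2^(−ℓᵢ) = 4/16 + 4/16 + 1/16 + 2/16 + 4/16 + 2/16 = 17/16 = 1.0625.

1.0625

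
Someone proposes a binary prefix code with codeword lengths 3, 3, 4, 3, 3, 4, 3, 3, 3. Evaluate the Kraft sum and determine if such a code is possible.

With common denominator 2^4 = 16: Σ 2^(−ℓᵢ) = 2/16 + 2/16 + 1/16 + 2/16 + 2/16 + 1/16 + 2/16 + 2/16 + 2/16 = 16/16 = 1.
Kraft's inequality requires Σ ≤ 1; here Σ = 1 ≤ 1, so such a prefix code exists.

1; yes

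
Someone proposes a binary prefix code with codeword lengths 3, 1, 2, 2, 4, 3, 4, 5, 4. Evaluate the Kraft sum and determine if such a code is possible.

With common denominator 2^5 = 32: Σ 2^(−ℓᵢ) = 4/32 + 16/32 + 8/32 + 8/32 + 2/32 + 4/32 + 2/32 + 1/32 + 2/32 = 47/32 = 1.46875.
Kraft's inequality requires Σ ≤ 1; here Σ = 1.46875 > 1, so no such prefix code exists.

1.46875; no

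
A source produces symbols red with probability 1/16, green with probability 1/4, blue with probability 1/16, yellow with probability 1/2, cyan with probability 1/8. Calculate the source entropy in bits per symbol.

Each probability is a power of 1/2, so log₂(1/p) is an integer.
H = Σ p·log₂(1/p) = 1/16·4 + 1/4·2 + 1/16·4 + 1/2·1 + 1/8·3 = 1.875 bits.

1.875 bits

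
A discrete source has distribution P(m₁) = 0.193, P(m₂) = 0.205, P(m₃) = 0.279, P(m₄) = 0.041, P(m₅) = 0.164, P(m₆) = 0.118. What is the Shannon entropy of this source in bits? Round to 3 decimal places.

2.421 bits

H = −Σ pᵢ log₂ pᵢ.
−0.193·log₂(0.193) = 0.4581
−0.205·log₂(0.205) = 0.4687
−0.279·log₂(0.279) = 0.5138
−0.041·log₂(0.041) = 0.1889
−0.164·log₂(0.164) = 0.4278
−0.118·log₂(0.118) = 0.3638
Sum ≈ 2.4211 → 2.421 bits.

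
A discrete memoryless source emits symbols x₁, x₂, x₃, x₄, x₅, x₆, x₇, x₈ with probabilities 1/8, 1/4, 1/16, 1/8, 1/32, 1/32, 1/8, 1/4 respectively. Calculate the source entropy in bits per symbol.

Each probability is a power of 1/2, so log₂(1/p) is an integer.
H = Σ p·log₂(1/p) = 1/8·3 + 1/4·2 + 1/16·4 + 1/8·3 + 1/32·5 + 1/32·5 + 1/8·3 + 1/4·2 = 2.6875 bits.

2.6875 bits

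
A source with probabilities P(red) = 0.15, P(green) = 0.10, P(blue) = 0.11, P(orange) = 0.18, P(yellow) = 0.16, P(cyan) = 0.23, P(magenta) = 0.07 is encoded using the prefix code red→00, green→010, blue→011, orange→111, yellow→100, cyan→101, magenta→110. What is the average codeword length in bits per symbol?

L̄ = Σ pᵢ·ℓᵢ = 0.15·2 + 0.10·3 + 0.11·3 + 0.18·3 + 0.16·3 + 0.23·3 + 0.07·3 = 2.85 bits/symbol.

2.85 bits/symbol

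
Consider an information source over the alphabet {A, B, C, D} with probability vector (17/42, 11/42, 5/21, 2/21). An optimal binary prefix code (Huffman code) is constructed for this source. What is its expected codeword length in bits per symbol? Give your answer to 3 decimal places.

1.929 bits/symbol

Repeatedly combine the two least-probable nodes; the expected code length is the sum of the merged weights.
merge 2/21 + 5/21 → 1/3
merge 11/42 + 1/3 → 25/42
merge 17/42 + 25/42 → 1
L = 1/3 + 25/42 + 1 = 27/14 ≈ 1.929 bits/symbol.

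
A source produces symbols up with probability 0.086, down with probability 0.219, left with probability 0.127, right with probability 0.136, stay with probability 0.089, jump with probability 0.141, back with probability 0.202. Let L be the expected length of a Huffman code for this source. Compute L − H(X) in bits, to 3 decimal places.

0.025 bits

Entropy H = −Σ p log₂ p ≈ 2.7290 bits.
Huffman merges: 43/500+89/1000→7/40; 127/1000+17/125→263/1000; 141/1000+7/40→79/250; 101/500+219/1000→421/1000; 263/1000+79/250→579/1000; 421/1000+579/1000→1. L = 1377/500 ≈ 2.7540.
L − H = 2.7540 − 2.7290 = 0.025 bits.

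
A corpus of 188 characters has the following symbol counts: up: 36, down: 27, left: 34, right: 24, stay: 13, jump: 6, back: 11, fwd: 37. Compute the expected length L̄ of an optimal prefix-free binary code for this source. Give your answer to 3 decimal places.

2.862 bits/symbol

Probabilities are the counts divided by 188.
Repeatedly combine the two least-probable nodes; the expected code length is the sum of the merged weights.
merge 3/94 + 11/188 → 17/188
merge 13/188 + 17/188 → 15/94
merge 6/47 + 27/188 → 51/188
merge 15/94 + 17/94 → 16/47
merge 9/47 + 37/188 → 73/188
merge 51/188 + 16/47 → 115/188
merge 73/188 + 115/188 → 1
L = 17/188 + 15/94 + 51/188 + 16/47 + 73/188 + 115/188 + 1 = 269/94 ≈ 2.862 bits/symbol.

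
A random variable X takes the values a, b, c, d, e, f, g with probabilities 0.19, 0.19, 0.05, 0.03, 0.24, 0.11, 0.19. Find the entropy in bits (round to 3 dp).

2.578 bits

H = −Σ pᵢ log₂ pᵢ.
−0.19·log₂(0.19) = 0.4552
−0.19·log₂(0.19) = 0.4552
−0.05·log₂(0.05) = 0.2161
−0.03·log₂(0.03) = 0.1518
−0.24·log₂(0.24) = 0.4941
−0.11·log₂(0.11) = 0.3503
−0.19·log₂(0.19) = 0.4552
Sum ≈ 2.5780 → 2.578 bits.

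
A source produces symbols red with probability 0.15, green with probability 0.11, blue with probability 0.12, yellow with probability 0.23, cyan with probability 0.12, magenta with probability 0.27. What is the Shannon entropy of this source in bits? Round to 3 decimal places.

H = −Σ pᵢ log₂ pᵢ.
−0.15·log₂(0.15) = 0.4105
−0.11·log₂(0.11) = 0.3503
−0.12·log₂(0.12) = 0.3671
−0.23·log₂(0.23) = 0.4877
−0.12·log₂(0.12) = 0.3671
−0.27·log₂(0.27) = 0.5100
Sum ≈ 2.4927 → 2.493 bits.

2.493 bits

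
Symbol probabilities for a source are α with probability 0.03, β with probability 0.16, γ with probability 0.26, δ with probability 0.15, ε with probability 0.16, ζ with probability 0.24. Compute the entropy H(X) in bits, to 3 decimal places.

2.408 bits

H = −Σ pᵢ log₂ pᵢ.
−0.03·log₂(0.03) = 0.1518
−0.16·log₂(0.16) = 0.4230
−0.26·log₂(0.26) = 0.5053
−0.15·log₂(0.15) = 0.4105
−0.16·log₂(0.16) = 0.4230
−0.24·log₂(0.24) = 0.4941
Sum ≈ 2.4078 → 2.408 bits.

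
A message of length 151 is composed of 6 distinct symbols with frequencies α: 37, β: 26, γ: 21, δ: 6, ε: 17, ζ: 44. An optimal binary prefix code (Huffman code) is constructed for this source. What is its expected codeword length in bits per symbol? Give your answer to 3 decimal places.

Probabilities are the counts divided by 151.
Repeatedly combine the two least-probable nodes; the expected code length is the sum of the merged weights.
merge 6/151 + 17/151 → 23/151
merge 21/151 + 23/151 → 44/151
merge 26/151 + 37/151 → 63/151
merge 44/151 + 44/151 → 88/151
merge 63/151 + 88/151 → 1
L = 23/151 + 44/151 + 63/151 + 88/151 + 1 = 369/151 ≈ 2.444 bits/symbol.

2.444 bits/symbol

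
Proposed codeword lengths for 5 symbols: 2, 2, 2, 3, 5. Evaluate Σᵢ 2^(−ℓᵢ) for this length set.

0.90625

With common denominator 2^5 = 32: Σ 2^(−ℓᵢ) = 8/32 + 8/32 + 8/32 + 4/32 + 1/32 = 29/32 = 0.90625.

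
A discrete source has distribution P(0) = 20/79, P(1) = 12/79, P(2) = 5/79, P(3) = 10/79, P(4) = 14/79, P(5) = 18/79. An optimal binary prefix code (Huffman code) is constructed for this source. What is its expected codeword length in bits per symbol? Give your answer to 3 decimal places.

Repeatedly combine the two least-probable nodes; the expected code length is the sum of the merged weights.
merge 5/79 + 10/79 → 15/79
merge 12/79 + 14/79 → 26/79
merge 15/79 + 18/79 → 33/79
merge 20/79 + 26/79 → 46/79
merge 33/79 + 46/79 → 1
L = 15/79 + 26/79 + 33/79 + 46/79 + 1 = 199/79 ≈ 2.519 bits/symbol.

2.519 bits/symbol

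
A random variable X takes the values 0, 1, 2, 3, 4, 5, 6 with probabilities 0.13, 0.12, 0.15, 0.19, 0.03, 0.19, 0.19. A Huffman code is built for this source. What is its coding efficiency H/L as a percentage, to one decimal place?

Entropy H = −Σ p log₂ p ≈ 2.6777 bits.
Huffman merges: 3/100+3/25→3/20; 13/100+3/20→7/25; 3/20+19/100→17/50; 19/100+19/100→19/50; 7/25+17/50→31/50; 19/50+31/50→1. L = 277/100 ≈ 2.7700.
Efficiency = H/L = 2.6777/2.7700 = 96.7%.

96.7%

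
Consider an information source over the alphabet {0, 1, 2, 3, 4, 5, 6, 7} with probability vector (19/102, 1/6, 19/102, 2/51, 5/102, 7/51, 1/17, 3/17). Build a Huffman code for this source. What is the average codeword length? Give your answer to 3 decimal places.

Repeatedly combine the two least-probable nodes; the expected code length is the sum of the merged weights.
merge 2/51 + 5/102 → 3/34
merge 1/17 + 3/34 → 5/34
merge 7/51 + 5/34 → 29/102
merge 1/6 + 3/17 → 35/102
merge 19/102 + 19/102 → 19/51
merge 29/102 + 35/102 → 32/51
merge 19/51 + 32/51 → 1
L = 3/34 + 5/34 + 29/102 + 35/102 + 19/51 + 32/51 + 1 = 146/51 ≈ 2.863 bits/symbol.

2.863 bits/symbol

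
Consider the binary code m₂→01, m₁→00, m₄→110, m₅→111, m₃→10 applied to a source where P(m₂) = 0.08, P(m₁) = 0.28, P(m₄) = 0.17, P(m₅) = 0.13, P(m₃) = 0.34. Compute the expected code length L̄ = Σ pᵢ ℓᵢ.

2.3 bits/symbol

L̄ = Σ pᵢ·ℓᵢ = 0.08·2 + 0.28·2 + 0.17·3 + 0.13·3 + 0.34·2 = 2.3 bits/symbol.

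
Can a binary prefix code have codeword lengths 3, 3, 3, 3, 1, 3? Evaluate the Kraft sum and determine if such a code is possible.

1.125; no

With common denominator 2^3 = 8: Σ 2^(−ℓᵢ) = 1/8 + 1/8 + 1/8 + 1/8 + 4/8 + 1/8 = 9/8 = 1.125.
Kraft's inequality requires Σ ≤ 1; here Σ = 1.125 > 1, so no such prefix code exists.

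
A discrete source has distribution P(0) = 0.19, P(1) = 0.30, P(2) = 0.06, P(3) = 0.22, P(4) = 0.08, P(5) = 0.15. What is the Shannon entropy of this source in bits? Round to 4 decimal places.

H = −Σ pᵢ log₂ pᵢ.
−0.19·log₂(0.19) = 0.4552
−0.30·log₂(0.30) = 0.5211
−0.06·log₂(0.06) = 0.2435
−0.22·log₂(0.22) = 0.4806
−0.08·log₂(0.08) = 0.2915
−0.15·log₂(0.15) = 0.4105
Sum ≈ 2.4025 → 2.4025 bits.

2.4025 bits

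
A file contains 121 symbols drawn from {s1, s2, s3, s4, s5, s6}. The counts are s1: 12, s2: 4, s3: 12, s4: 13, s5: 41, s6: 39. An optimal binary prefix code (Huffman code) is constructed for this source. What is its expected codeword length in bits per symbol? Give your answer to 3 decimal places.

2.339 bits/symbol

Probabilities are the counts divided by 121.
Repeatedly combine the two least-probable nodes; the expected code length is the sum of the merged weights.
merge 4/121 + 12/121 → 16/121
merge 12/121 + 13/121 → 25/121
merge 16/121 + 25/121 → 41/121
merge 39/121 + 41/121 → 80/121
merge 41/121 + 80/121 → 1
L = 16/121 + 25/121 + 41/121 + 80/121 + 1 = 283/121 ≈ 2.339 bits/symbol.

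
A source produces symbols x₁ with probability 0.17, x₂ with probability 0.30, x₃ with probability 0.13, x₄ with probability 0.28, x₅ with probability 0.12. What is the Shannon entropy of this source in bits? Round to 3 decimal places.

H = −Σ pᵢ log₂ pᵢ.
−0.17·log₂(0.17) = 0.4346
−0.30·log₂(0.30) = 0.5211
−0.13·log₂(0.13) = 0.3826
−0.28·log₂(0.28) = 0.5142
−0.12·log₂(0.12) = 0.3671
Sum ≈ 2.2196 → 2.220 bits.

2.220 bits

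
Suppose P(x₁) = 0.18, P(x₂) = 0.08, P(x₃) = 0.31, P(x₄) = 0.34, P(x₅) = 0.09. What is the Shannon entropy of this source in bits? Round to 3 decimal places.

H = −Σ pᵢ log₂ pᵢ.
−0.18·log₂(0.18) = 0.4453
−0.08·log₂(0.08) = 0.2915
−0.31·log₂(0.31) = 0.5238
−0.34·log₂(0.34) = 0.5292
−0.09·log₂(0.09) = 0.3127
Sum ≈ 2.1024 → 2.102 bits.

2.102 bits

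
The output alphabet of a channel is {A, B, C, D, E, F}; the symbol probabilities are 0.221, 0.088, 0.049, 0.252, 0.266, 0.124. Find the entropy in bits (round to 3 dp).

H = −Σ pᵢ log₂ pᵢ.
−0.221·log₂(0.221) = 0.4813
−0.088·log₂(0.088) = 0.3086
−0.049·log₂(0.049) = 0.2132
−0.252·log₂(0.252) = 0.5011
−0.266·log₂(0.266) = 0.5082
−0.124·log₂(0.124) = 0.3734
Sum ≈ 2.3858 → 2.386 bits.

2.386 bits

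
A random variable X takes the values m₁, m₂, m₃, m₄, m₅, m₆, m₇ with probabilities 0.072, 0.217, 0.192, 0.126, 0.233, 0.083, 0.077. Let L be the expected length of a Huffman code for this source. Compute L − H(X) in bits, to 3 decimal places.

0.041 bits

Entropy H = −Σ p log₂ p ≈ 2.6578 bits.
Huffman merges: 9/125+77/1000→149/1000; 83/1000+63/500→209/1000; 149/1000+24/125→341/1000; 209/1000+217/1000→213/500; 233/1000+341/1000→287/500; 213/500+287/500→1. L = 2699/1000 ≈ 2.6990.
L − H = 2.6990 − 2.6578 = 0.041 bits.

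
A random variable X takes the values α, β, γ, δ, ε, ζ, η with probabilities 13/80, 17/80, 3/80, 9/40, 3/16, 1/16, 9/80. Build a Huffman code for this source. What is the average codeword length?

2.6625 bits/symbol

Repeatedly combine the two least-probable nodes; the expected code length is the sum of the merged weights.
merge 3/80 + 1/16 → 1/10
merge 1/10 + 9/80 → 17/80
merge 13/80 + 3/16 → 7/20
merge 17/80 + 17/80 → 17/40
merge 9/40 + 7/20 → 23/40
merge 17/40 + 23/40 → 1
L = 1/10 + 17/80 + 7/20 + 17/40 + 23/40 + 1 = 213/80 = 2.6625 bits/symbol.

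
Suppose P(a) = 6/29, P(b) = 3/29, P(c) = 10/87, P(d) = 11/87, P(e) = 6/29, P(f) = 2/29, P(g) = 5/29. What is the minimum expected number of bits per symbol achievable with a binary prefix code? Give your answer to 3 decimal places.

2.759 bits/symbol

Repeatedly combine the two least-probable nodes; the expected code length is the sum of the merged weights.
merge 2/29 + 3/29 → 5/29
merge 10/87 + 11/87 → 7/29
merge 5/29 + 5/29 → 10/29
merge 6/29 + 6/29 → 12/29
merge 7/29 + 10/29 → 17/29
merge 12/29 + 17/29 → 1
L = 5/29 + 7/29 + 10/29 + 12/29 + 17/29 + 1 = 80/29 ≈ 2.759 bits/symbol.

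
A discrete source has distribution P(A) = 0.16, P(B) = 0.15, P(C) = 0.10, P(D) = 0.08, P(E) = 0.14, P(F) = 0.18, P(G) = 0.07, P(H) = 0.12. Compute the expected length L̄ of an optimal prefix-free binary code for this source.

Repeatedly combine the two least-probable nodes; the expected code length is the sum of the merged weights.
merge 7/100 + 2/25 → 3/20
merge 1/10 + 3/25 → 11/50
merge 7/50 + 3/20 → 29/100
merge 3/20 + 4/25 → 31/100
merge 9/50 + 11/50 → 2/5
merge 29/100 + 31/100 → 3/5
merge 2/5 + 3/5 → 1
L = 3/20 + 11/50 + 29/100 + 31/100 + 2/5 + 3/5 + 1 = 297/100 = 2.97 bits/symbol.

2.97 bits/symbol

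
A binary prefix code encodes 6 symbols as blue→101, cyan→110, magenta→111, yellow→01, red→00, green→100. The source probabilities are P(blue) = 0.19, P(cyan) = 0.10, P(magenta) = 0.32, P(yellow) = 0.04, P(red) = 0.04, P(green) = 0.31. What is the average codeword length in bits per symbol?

L̄ = Σ pᵢ·ℓᵢ = 0.19·3 + 0.10·3 + 0.32·3 + 0.04·2 + 0.04·2 + 0.31·3 = 2.92 bits/symbol.

2.92 bits/symbol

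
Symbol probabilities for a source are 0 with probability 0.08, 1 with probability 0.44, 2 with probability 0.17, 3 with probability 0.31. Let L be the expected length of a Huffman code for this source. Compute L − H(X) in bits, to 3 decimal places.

0.039 bits

Entropy H = −Σ p log₂ p ≈ 1.7710 bits.
Huffman merges: 2/25+17/100→1/4; 1/4+31/100→14/25; 11/25+14/25→1. L = 181/100 ≈ 1.8100.
L − H = 1.8100 − 1.7710 = 0.039 bits.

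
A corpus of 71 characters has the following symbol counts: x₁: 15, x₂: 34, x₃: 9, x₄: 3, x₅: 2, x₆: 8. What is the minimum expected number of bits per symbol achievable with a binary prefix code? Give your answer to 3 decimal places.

2.085 bits/symbol

Probabilities are the counts divided by 71.
Repeatedly combine the two least-probable nodes; the expected code length is the sum of the merged weights.
merge 2/71 + 3/71 → 5/71
merge 5/71 + 8/71 → 13/71
merge 9/71 + 13/71 → 22/71
merge 15/71 + 22/71 → 37/71
merge 34/71 + 37/71 → 1
L = 5/71 + 13/71 + 22/71 + 37/71 + 1 = 148/71 ≈ 2.085 bits/symbol.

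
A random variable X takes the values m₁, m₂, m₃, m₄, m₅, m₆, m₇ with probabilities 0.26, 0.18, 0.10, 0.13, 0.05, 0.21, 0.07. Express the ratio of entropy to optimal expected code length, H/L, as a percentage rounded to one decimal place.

Entropy H = −Σ p log₂ p ≈ 2.6229 bits.
Huffman merges: 1/20+7/100→3/25; 1/10+3/25→11/50; 13/100+9/50→31/100; 21/100+11/50→43/100; 13/50+31/100→57/100; 43/100+57/100→1. L = 53/20 ≈ 2.6500.
Efficiency = H/L = 2.6229/2.6500 = 99.0%.

99.0%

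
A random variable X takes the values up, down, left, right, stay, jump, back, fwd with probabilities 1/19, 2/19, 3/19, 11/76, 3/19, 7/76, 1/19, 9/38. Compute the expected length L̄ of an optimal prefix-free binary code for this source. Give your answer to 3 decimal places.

Repeatedly combine the two least-probable nodes; the expected code length is the sum of the merged weights.
merge 1/19 + 1/19 → 2/19
merge 7/76 + 2/19 → 15/76
merge 2/19 + 11/76 → 1/4
merge 3/19 + 3/19 → 6/19
merge 15/76 + 9/38 → 33/76
merge 1/4 + 6/19 → 43/76
merge 33/76 + 43/76 → 1
L = 2/19 + 15/76 + 1/4 + 6/19 + 33/76 + 43/76 + 1 = 109/38 ≈ 2.868 bits/symbol.

2.868 bits/symbol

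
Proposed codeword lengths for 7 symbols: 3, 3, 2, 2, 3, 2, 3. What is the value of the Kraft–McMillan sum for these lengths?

With common denominator 2^3 = 8: Σ 2^(−ℓᵢ) = 1/8 + 1/8 + 2/8 + 2/8 + 1/8 + 2/8 + 1/8 = 10/8 = 1.25.

1.25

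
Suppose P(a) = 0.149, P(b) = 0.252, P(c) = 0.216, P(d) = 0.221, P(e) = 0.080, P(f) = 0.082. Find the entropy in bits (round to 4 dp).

2.4566 bits

H = −Σ pᵢ log₂ pᵢ.
−0.149·log₂(0.149) = 0.4092
−0.252·log₂(0.252) = 0.5011
−0.216·log₂(0.216) = 0.4776
−0.221·log₂(0.221) = 0.4813
−0.080·log₂(0.080) = 0.2915
−0.082·log₂(0.082) = 0.2959
Sum ≈ 2.4566 → 2.4566 bits.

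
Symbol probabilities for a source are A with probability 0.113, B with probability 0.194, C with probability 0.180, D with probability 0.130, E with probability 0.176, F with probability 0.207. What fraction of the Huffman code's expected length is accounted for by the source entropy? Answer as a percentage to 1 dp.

98.3%

Entropy H = −Σ p log₂ p ≈ 2.5539 bits.
Huffman merges: 113/1000+13/100→243/1000; 22/125+9/50→89/250; 97/500+207/1000→401/1000; 243/1000+89/250→599/1000; 401/1000+599/1000→1. L = 2599/1000 ≈ 2.5990.
Efficiency = H/L = 2.5539/2.5990 = 98.3%.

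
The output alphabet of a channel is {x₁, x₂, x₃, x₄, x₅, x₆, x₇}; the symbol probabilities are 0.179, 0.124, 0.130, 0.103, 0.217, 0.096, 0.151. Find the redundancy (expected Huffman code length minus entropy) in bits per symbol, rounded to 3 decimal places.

0.030 bits

Entropy H = −Σ p log₂ p ≈ 2.7528 bits.
Huffman merges: 12/125+103/1000→199/1000; 31/250+13/100→127/500; 151/1000+179/1000→33/100; 199/1000+217/1000→52/125; 127/500+33/100→73/125; 52/125+73/125→1. L = 2783/1000 ≈ 2.7830.
L − H = 2.7830 − 2.7528 = 0.030 bits.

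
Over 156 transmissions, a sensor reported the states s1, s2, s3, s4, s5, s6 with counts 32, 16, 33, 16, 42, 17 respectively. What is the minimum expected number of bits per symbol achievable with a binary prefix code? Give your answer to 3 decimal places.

2.519 bits/symbol

Probabilities are the counts divided by 156.
Repeatedly combine the two least-probable nodes; the expected code length is the sum of the merged weights.
merge 4/39 + 4/39 → 8/39
merge 17/156 + 8/39 → 49/156
merge 8/39 + 11/52 → 5/12
merge 7/26 + 49/156 → 7/12
merge 5/12 + 7/12 → 1
L = 8/39 + 49/156 + 5/12 + 7/12 + 1 = 131/52 ≈ 2.519 bits/symbol.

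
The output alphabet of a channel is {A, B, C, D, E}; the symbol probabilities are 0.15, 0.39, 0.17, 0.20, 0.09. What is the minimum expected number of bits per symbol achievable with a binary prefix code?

Repeatedly combine the two least-probable nodes; the expected code length is the sum of the merged weights.
merge 9/100 + 3/20 → 6/25
merge 17/100 + 1/5 → 37/100
merge 6/25 + 37/100 → 61/100
merge 39/100 + 61/100 → 1
L = 6/25 + 37/100 + 61/100 + 1 = 111/50 = 2.22 bits/symbol.

2.22 bits/symbol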